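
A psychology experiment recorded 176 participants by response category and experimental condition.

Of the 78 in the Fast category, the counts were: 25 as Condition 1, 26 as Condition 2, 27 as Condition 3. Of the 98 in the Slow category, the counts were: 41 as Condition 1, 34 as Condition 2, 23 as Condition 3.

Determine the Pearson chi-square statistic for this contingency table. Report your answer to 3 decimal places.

3.032

Row totals: 78, 98. Column totals: 66, 60, 50. Grand total N = 176.
Expected counts (row total × column total / N):
  Fast, Condition 1: 78×66/176 = 29.2500
  Fast, Condition 2: 78×60/176 = 26.5909
  Fast, Condition 3: 78×50/176 = 22.1591
  Slow, Condition 1: 98×66/176 = 36.7500
  Slow, Condition 2: 98×60/176 = 33.4091
  Slow, Condition 3: 98×50/176 = 27.8409
Contributions (O − E)²/E:
  (25 − 29.2500)²/29.2500 = 0.6175
  (26 − 26.5909)²/26.5909 = 0.0131
  (27 − 22.1591)²/22.1591 = 1.0575
  (41 − 36.7500)²/36.7500 = 0.4915
  (34 − 33.4091)²/33.4091 = 0.0105
  (23 − 27.8409)²/27.8409 = 0.8417
χ² = 0.6175 + 0.0131 + 1.0575 + 0.4915 + 0.0105 + 0.8417 = 3.032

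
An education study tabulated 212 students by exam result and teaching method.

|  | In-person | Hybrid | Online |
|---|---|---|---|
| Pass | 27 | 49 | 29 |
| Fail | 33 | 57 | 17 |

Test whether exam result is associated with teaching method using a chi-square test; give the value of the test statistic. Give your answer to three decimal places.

Row totals: 105, 107. Column totals: 60, 106, 46. Grand total N = 212.
Expected counts (row total × column total / N):
  Pass, In-person: 105×60/212 = 29.7170
  Pass, Hybrid: 105×106/212 = 52.5000
  Pass, Online: 105×46/212 = 22.7830
  Fail, In-person: 107×60/212 = 30.2830
  Fail, Hybrid: 107×106/212 = 53.5000
  Fail, Online: 107×46/212 = 23.2170
Contributions (O − E)²/E:
  (27 − 29.7170)²/29.7170 = 0.2484
  (49 − 52.5000)²/52.5000 = 0.2333
  (29 − 22.7830)²/22.7830 = 1.6965
  (33 − 30.2830)²/30.2830 = 0.2438
  (57 − 53.5000)²/53.5000 = 0.2290
  (17 − 23.2170)²/23.2170 = 1.6648
χ² = 0.2484 + 0.2333 + 1.6965 + 0.2438 + 0.2290 + 1.6648 = 4.316

4.316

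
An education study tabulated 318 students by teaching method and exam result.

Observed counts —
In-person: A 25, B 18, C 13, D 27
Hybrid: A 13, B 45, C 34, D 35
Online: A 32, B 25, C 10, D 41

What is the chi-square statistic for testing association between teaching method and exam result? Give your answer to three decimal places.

30.222

Row totals: 83, 127, 108. Column totals: 70, 88, 57, 103. Grand total N = 318.
Expected counts (row total × column total / N):
  In-person, A: 83×70/318 = 18.2704
  In-person, B: 83×88/318 = 22.9686
  In-person, C: 83×57/318 = 14.8774
  In-person, D: 83×103/318 = 26.8836
  Hybrid, A: 127×70/318 = 27.9560
  Hybrid, B: 127×88/318 = 35.1447
  Hybrid, C: 127×57/318 = 22.7642
  Hybrid, D: 127×103/318 = 41.1352
  Online, A: 108×70/318 = 23.7736
  Online, B: 108×88/318 = 29.8868
  Online, C: 108×57/318 = 19.3585
  Online, D: 108×103/318 = 34.9811
Contributions (O − E)²/E:
  (25 − 18.2704)²/18.2704 = 2.4787
  (18 − 22.9686)²/22.9686 = 1.0748
  (13 − 14.8774)²/14.8774 = 0.2369
  (27 − 26.8836)²/26.8836 = 0.0005
  (13 − 27.9560)²/27.9560 = 8.0012
  (45 − 35.1447)²/35.1447 = 2.7636
  (34 − 22.7642)²/22.7642 = 5.5457
  (35 − 41.1352)²/41.1352 = 0.9150
  (32 − 23.7736)²/23.7736 = 2.8466
  (25 − 29.8868)²/29.8868 = 0.7990
  (10 − 19.3585)²/19.3585 = 4.5242
  (41 − 34.9811)²/34.9811 = 1.0356
χ² = 2.4787 + 1.0748 + 0.2369 + 0.0005 + 8.0012 + 2.7636 + 5.5457 + 0.9150 + 2.8466 + 0.7990 + 4.5242 + 1.0356 = 30.222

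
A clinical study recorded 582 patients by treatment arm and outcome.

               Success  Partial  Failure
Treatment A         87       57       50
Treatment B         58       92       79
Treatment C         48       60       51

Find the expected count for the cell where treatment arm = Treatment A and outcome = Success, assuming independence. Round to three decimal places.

64.333

Row total (Treatment A) = 194; column total (Success) = 193; grand total N = 582.
Expected count = (row total × column total) / N = 194 × 193 / 582 = 64.333.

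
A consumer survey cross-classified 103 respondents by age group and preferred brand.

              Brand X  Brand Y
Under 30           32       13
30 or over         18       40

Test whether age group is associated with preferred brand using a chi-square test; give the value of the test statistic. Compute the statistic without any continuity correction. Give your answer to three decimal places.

16.293

Row totals: 45, 58. Column totals: 50, 53. Grand total N = 103.
Expected counts (row total × column total / N):
  Under 30, Brand X: 45×50/103 = 21.8447
  Under 30, Brand Y: 45×53/103 = 23.1553
  30 or over, Brand X: 58×50/103 = 28.1553
  30 or over, Brand Y: 58×53/103 = 29.8447
Contributions (O − E)²/E:
  (32 − 21.8447)²/21.8447 = 4.7211
  (13 − 23.1553)²/23.1553 = 4.4538
  (18 − 28.1553)²/28.1553 = 3.6629
  (40 − 29.8447)²/29.8447 = 3.4556
χ² = 4.7211 + 4.4538 + 3.6629 + 3.4556 = 16.293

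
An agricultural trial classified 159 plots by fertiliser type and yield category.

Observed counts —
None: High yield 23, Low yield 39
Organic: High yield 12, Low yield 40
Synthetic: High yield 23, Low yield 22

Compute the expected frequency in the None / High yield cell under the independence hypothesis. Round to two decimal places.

Row total (None) = 62; column total (High yield) = 58; grand total N = 159.
Expected count = (row total × column total) / N = 62 × 58 / 159 = 22.62.

22.62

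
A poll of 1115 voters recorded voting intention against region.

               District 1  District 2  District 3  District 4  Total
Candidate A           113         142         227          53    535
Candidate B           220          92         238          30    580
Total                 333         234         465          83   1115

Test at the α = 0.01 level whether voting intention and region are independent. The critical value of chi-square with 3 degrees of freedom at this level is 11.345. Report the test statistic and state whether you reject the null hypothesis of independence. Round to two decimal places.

49.96; reject H₀

Grand total N = 1115.
Expected counts (row total × column total / N):
  Candidate A, District 1: 535×333/1115 = 159.780
  Candidate A, District 2: 535×234/1115 = 112.278
  Candidate A, District 3: 535×465/1115 = 223.117
  Candidate A, District 4: 535×83/1115 = 39.825
  Candidate B, District 1: 580×333/1115 = 173.220
  Candidate B, District 2: 580×234/1115 = 121.722
  Candidate B, District 3: 580×465/1115 = 241.883
  Candidate B, District 4: 580×83/1115 = 43.175
Contributions (O − E)²/E:
  (113 − 159.780)²/159.780 = 13.6961
  (142 − 112.278)²/112.278 = 7.8679
  (227 − 223.117)²/223.117 = 0.0676
  (53 − 39.825)²/39.825 = 4.3586
  (220 − 173.220)²/173.220 = 12.6335
  (92 − 121.722)²/121.722 = 7.2575
  (238 − 241.883)²/241.883 = 0.0623
  (30 − 43.175)²/43.175 = 4.0204
χ² = 13.6961 + 7.8679 + 0.0676 + 4.3586 + 12.6335 + 7.2575 + 0.0623 + 4.0204 = 49.96
df = (2−1)(4−1) = 3. Since 49.96 > 11.345, reject the null hypothesis of independence at α = 0.01.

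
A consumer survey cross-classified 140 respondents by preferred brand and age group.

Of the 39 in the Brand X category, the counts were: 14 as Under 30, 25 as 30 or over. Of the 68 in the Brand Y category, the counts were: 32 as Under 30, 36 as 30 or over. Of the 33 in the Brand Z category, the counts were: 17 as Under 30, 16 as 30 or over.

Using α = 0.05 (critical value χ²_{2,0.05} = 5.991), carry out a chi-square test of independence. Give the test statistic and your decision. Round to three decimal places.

1.988; fail to reject H₀

Row totals: 39, 68, 33. Column totals: 63, 77. Grand total N = 140.
Expected counts (row total × column total / N):
  Brand X, Under 30: 39×63/140 = 17.5500
  Brand X, 30 or over: 39×77/140 = 21.4500
  Brand Y, Under 30: 68×63/140 = 30.6000
  Brand Y, 30 or over: 68×77/140 = 37.4000
  Brand Z, Under 30: 33×63/140 = 14.8500
  Brand Z, 30 or over: 33×77/140 = 18.1500
Contributions (O − E)²/E:
  (14 − 17.5500)²/17.5500 = 0.7181
  (25 − 21.4500)²/21.4500 = 0.5875
  (32 − 30.6000)²/30.6000 = 0.0641
  (36 − 37.4000)²/37.4000 = 0.0524
  (17 − 14.8500)²/14.8500 = 0.3113
  (16 − 18.1500)²/18.1500 = 0.2547
χ² = 0.7181 + 0.5875 + 0.0641 + 0.0524 + 0.3113 + 0.2547 = 1.988
df = (3−1)(2−1) = 2. Since 1.988 < 5.991, fail to reject the null hypothesis of independence at α = 0.05.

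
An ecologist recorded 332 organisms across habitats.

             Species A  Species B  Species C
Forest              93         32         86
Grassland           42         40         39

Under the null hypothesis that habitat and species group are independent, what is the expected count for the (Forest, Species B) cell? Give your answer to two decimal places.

45.76

Row total (Forest) = 211; column total (Species B) = 72; grand total N = 332.
Expected count = (row total × column total) / N = 211 × 72 / 332 = 45.76.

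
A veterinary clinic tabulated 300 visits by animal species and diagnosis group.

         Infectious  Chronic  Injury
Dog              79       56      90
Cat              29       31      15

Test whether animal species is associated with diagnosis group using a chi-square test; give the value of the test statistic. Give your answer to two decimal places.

11.87

Row totals: 225, 75. Column totals: 108, 87, 105. Grand total N = 300.
Expected counts (row total × column total / N):
  Dog, Infectious: 225×108/300 = 81.000
  Dog, Chronic: 225×87/300 = 65.250
  Dog, Injury: 225×105/300 = 78.750
  Cat, Infectious: 75×108/300 = 27.000
  Cat, Chronic: 75×87/300 = 21.750
  Cat, Injury: 75×105/300 = 26.250
Contributions (O − E)²/E:
  (79 − 81.000)²/81.000 = 0.0494
  (56 − 65.250)²/65.250 = 1.3113
  (90 − 78.750)²/78.750 = 1.6071
  (29 − 27.000)²/27.000 = 0.1481
  (31 − 21.750)²/21.750 = 3.9339
  (15 − 26.250)²/26.250 = 4.8214
χ² = 0.0494 + 1.3113 + 1.6071 + 0.1481 + 3.9339 + 4.8214 = 11.87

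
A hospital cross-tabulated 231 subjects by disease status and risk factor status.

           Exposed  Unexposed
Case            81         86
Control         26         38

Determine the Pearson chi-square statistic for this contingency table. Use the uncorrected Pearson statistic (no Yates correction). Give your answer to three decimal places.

Row totals: 167, 64. Column totals: 107, 124. Grand total N = 231.
Expected counts (row total × column total / N):
  Case, Exposed: 167×107/231 = 77.3550
  Case, Unexposed: 167×124/231 = 89.6450
  Control, Exposed: 64×107/231 = 29.6450
  Control, Unexposed: 64×124/231 = 34.3550
Contributions (O − E)²/E:
  (81 − 77.3550)²/77.3550 = 0.1718
  (86 − 89.6450)²/89.6450 = 0.1482
  (26 − 29.6450)²/29.6450 = 0.4482
  (38 − 34.3550)²/34.3550 = 0.3867
χ² = 0.1718 + 0.1482 + 0.4482 + 0.3867 = 1.155

1.155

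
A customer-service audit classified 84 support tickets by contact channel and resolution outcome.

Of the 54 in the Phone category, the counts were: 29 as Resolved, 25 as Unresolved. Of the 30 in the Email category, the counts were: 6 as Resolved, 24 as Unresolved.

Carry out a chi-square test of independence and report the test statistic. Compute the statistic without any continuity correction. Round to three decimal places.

9.013

Row totals: 54, 30. Column totals: 35, 49. Grand total N = 84.
Expected counts (row total × column total / N):
  Phone, Resolved: 54×35/84 = 22.5000
  Phone, Unresolved: 54×49/84 = 31.5000
  Email, Resolved: 30×35/84 = 12.5000
  Email, Unresolved: 30×49/84 = 17.5000
Contributions (O − E)²/E:
  (29 − 22.5000)²/22.5000 = 1.8778
  (25 − 31.5000)²/31.5000 = 1.3413
  (6 − 12.5000)²/12.5000 = 3.3800
  (24 − 17.5000)²/17.5000 = 2.4143
χ² = 1.8778 + 1.3413 + 3.3800 + 2.4143 = 9.013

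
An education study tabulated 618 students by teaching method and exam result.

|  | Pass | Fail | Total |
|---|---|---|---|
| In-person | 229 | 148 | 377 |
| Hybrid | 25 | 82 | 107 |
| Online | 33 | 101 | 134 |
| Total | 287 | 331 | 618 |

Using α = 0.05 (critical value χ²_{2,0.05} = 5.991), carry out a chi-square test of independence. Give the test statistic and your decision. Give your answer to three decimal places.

Grand total N = 618.
Expected counts (row total × column total / N):
  In-person, Pass: 377×287/618 = 175.0793
  In-person, Fail: 377×331/618 = 201.9207
  Hybrid, Pass: 107×287/618 = 49.6909
  Hybrid, Fail: 107×331/618 = 57.3091
  Online, Pass: 134×287/618 = 62.2298
  Online, Fail: 134×331/618 = 71.7702
Contributions (O − E)²/E:
  (229 − 175.0793)²/175.0793 = 16.6064
  (148 − 201.9207)²/201.9207 = 14.3989
  (25 − 49.6909)²/49.6909 = 12.2687
  (82 − 57.3091)²/57.3091 = 10.6378
  (33 − 62.2298)²/62.2298 = 13.7295
  (101 − 71.7702)²/71.7702 = 11.9044
χ² = 16.6064 + 14.3989 + 12.2687 + 10.6378 + 13.7295 + 11.9044 = 79.546
df = (3−1)(2−1) = 2. Since 79.546 > 5.991, reject the null hypothesis of independence at α = 0.05.

79.546; reject H₀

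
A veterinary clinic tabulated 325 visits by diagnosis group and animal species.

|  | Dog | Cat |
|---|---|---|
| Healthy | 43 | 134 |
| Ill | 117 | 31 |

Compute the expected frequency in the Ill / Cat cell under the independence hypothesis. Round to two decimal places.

75.14

Row total (Ill) = 148; column total (Cat) = 165; grand total N = 325.
Expected count = (row total × column total) / N = 148 × 165 / 325 = 75.14.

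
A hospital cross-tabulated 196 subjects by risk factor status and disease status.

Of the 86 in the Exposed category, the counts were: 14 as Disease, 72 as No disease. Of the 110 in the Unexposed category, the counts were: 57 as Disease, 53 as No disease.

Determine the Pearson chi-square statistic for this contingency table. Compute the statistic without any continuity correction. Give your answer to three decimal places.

26.387

Row totals: 86, 110. Column totals: 71, 125. Grand total N = 196.
Expected counts (row total × column total / N):
  Exposed, Disease: 86×71/196 = 31.1531
  Exposed, No disease: 86×125/196 = 54.8469
  Unexposed, Disease: 110×71/196 = 39.8469
  Unexposed, No disease: 110×125/196 = 70.1531
Contributions (O − E)²/E:
  (14 − 31.1531)²/31.1531 = 9.4446
  (72 − 54.8469)²/54.8469 = 5.3645
  (57 − 39.8469)²/39.8469 = 7.3840
  (53 − 70.1531)²/70.1531 = 4.1941
χ² = 9.4446 + 5.3645 + 7.3840 + 4.1941 = 26.387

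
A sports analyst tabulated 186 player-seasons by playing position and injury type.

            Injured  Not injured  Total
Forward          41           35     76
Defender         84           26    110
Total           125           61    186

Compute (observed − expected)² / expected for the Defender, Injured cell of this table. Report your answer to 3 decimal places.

Row total (Defender) = 110; column total (Injured) = 125; N = 186.
Expected count E = 110 × 125 / 186 = 73.9247.
Contribution = (O − E)²/E = (84 − 73.9247)² / 73.9247 = 1.373.

1.373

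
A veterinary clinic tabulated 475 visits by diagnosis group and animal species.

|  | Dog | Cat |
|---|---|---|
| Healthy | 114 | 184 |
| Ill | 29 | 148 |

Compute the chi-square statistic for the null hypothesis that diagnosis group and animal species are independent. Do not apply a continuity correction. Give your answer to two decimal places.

25.24

Row totals: 298, 177. Column totals: 143, 332. Grand total N = 475.
Expected counts (row total × column total / N):
  Healthy, Dog: 298×143/475 = 89.714
  Healthy, Cat: 298×332/475 = 208.286
  Ill, Dog: 177×143/475 = 53.286
  Ill, Cat: 177×332/475 = 123.714
Contributions (O − E)²/E:
  (114 − 89.714)²/89.714 = 6.5743
  (184 − 208.286)²/208.286 = 2.8317
  (29 − 53.286)²/53.286 = 11.0688
  (148 − 123.714)²/123.714 = 4.7675
χ² = 6.5743 + 2.8317 + 11.0688 + 4.7675 = 25.24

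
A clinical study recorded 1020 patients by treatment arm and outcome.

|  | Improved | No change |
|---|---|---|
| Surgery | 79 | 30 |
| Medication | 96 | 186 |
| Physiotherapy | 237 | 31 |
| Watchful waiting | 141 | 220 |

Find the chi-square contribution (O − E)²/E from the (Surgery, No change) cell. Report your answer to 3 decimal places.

7.939

Row total (Surgery) = 109; column total (No change) = 467; N = 1020.
Expected count E = 109 × 467 / 1020 = 49.9049.
Contribution = (O − E)²/E = (30 − 49.9049)² / 49.9049 = 7.939.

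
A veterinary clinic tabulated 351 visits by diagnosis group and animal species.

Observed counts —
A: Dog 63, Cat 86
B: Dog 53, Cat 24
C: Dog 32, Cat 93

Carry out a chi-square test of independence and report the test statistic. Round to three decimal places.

36.519

Row totals: 149, 77, 125. Column totals: 148, 203. Grand total N = 351.
Expected counts (row total × column total / N):
  A, Dog: 149×148/351 = 62.8262
  A, Cat: 149×203/351 = 86.1738
  B, Dog: 77×148/351 = 32.4672
  B, Cat: 77×203/351 = 44.5328
  C, Dog: 125×148/351 = 52.7066
  C, Cat: 125×203/351 = 72.2934
Contributions (O − E)²/E:
  (63 − 62.8262)²/62.8262 = 0.0005
  (86 − 86.1738)²/86.1738 = 0.0004
  (53 − 32.4672)²/32.4672 = 12.9853
  (24 − 44.5328)²/44.5328 = 9.4671
  (32 − 52.7066)²/52.7066 = 8.1349
  (93 − 72.2934)²/72.2934 = 5.9309
χ² = 0.0005 + 0.0004 + 12.9853 + 9.4671 + 8.1349 + 5.9309 = 36.519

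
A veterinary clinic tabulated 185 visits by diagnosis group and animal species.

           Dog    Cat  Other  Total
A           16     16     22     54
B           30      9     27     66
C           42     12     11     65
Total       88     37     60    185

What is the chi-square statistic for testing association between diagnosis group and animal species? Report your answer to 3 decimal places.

19.035

Grand total N = 185.
Expected counts (row total × column total / N):
  A, Dog: 54×88/185 = 25.68649
  A, Cat: 54×37/185 = 10.80000
  A, Other: 54×60/185 = 17.51351
  B, Dog: 66×88/185 = 31.39459
  B, Cat: 66×37/185 = 13.20000
  B, Other: 66×60/185 = 21.40541
  C, Dog: 65×88/185 = 30.91892
  C, Cat: 65×37/185 = 13.00000
  C, Other: 65×60/185 = 21.08108
Contributions (O − E)²/E:
  (16 − 25.68649)²/25.68649 = 3.6528
  (16 − 10.80000)²/10.80000 = 2.5037
  (22 − 17.51351)²/17.51351 = 1.1493
  (30 − 31.39459)²/31.39459 = 0.0619
  (9 − 13.20000)²/13.20000 = 1.3364
  (27 − 21.40541)²/21.40541 = 1.4622
  (42 − 30.91892)²/30.91892 = 3.9714
  (12 − 13.00000)²/13.00000 = 0.0769
  (11 − 21.08108)²/21.08108 = 4.8208
χ² = 3.6528 + 2.5037 + 1.1493 + 0.0619 + 1.3364 + 1.4622 + 3.9714 + 0.0769 + 4.8208 = 19.035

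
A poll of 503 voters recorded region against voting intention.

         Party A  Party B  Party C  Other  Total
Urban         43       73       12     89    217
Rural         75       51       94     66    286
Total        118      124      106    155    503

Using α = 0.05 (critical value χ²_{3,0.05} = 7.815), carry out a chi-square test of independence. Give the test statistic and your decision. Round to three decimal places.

71.305; reject H₀

Grand total N = 503.
Expected counts (row total × column total / N):
  Urban, Party A: 217×118/503 = 50.9066
  Urban, Party B: 217×124/503 = 53.4950
  Urban, Party C: 217×106/503 = 45.7296
  Urban, Other: 217×155/503 = 66.8688
  Rural, Party A: 286×118/503 = 67.0934
  Rural, Party B: 286×124/503 = 70.5050
  Rural, Party C: 286×106/503 = 60.2704
  Rural, Other: 286×155/503 = 88.1312
Contributions (O − E)²/E:
  (43 − 50.9066)²/50.9066 = 1.2280
  (73 − 53.4950)²/53.4950 = 7.1118
  (12 − 45.7296)²/45.7296 = 24.8785
  (89 − 66.8688)²/66.8688 = 7.3246
  (75 − 67.0934)²/67.0934 = 0.9318
  (51 − 70.5050)²/70.5050 = 5.3960
  (94 − 60.2704)²/60.2704 = 18.8764
  (66 − 88.1312)²/88.1312 = 5.5575
χ² = 1.2280 + 7.1118 + 24.8785 + 7.3246 + 0.9318 + 5.3960 + 18.8764 + 5.5575 = 71.305
df = (2−1)(4−1) = 3. Since 71.305 > 7.815, reject the null hypothesis of independence at α = 0.05.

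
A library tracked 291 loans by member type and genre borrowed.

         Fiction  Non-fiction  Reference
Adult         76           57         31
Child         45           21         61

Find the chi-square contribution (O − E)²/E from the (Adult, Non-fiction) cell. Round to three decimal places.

Row total (Adult) = 164; column total (Non-fiction) = 78; N = 291.
Expected count E = 164 × 78 / 291 = 43.9588.
Contribution = (O − E)²/E = (57 − 43.9588)² / 43.9588 = 3.869.

3.869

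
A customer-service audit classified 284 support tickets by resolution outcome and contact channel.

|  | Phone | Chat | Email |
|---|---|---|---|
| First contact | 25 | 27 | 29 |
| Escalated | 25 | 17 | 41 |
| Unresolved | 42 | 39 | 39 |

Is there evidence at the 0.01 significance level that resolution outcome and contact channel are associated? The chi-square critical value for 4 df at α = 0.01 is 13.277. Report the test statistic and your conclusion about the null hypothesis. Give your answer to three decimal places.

7.368; fail to reject H₀

Row totals: 81, 83, 120. Column totals: 92, 83, 109. Grand total N = 284.
Expected counts (row total × column total / N):
  First contact, Phone: 81×92/284 = 26.2394
  First contact, Chat: 81×83/284 = 23.6725
  First contact, Email: 81×109/284 = 31.0880
  Escalated, Phone: 83×92/284 = 26.8873
  Escalated, Chat: 83×83/284 = 24.2570
  Escalated, Email: 83×109/284 = 31.8556
  Unresolved, Phone: 120×92/284 = 38.8732
  Unresolved, Chat: 120×83/284 = 35.0704
  Unresolved, Email: 120×109/284 = 46.0563
Contributions (O − E)²/E:
  (25 − 26.2394)²/26.2394 = 0.0585
  (27 − 23.6725)²/23.6725 = 0.4677
  (29 − 31.0880)²/31.0880 = 0.1402
  (25 − 26.8873)²/26.8873 = 0.1325
  (17 − 24.2570)²/24.2570 = 2.1711
  (41 − 31.8556)²/31.8556 = 2.6250
  (42 − 38.8732)²/38.8732 = 0.2515
  (39 − 35.0704)²/35.0704 = 0.4403
  (39 − 46.0563)²/46.0563 = 1.0811
χ² = 0.0585 + 0.4677 + 0.1402 + 0.1325 + 2.1711 + 2.6250 + 0.2515 + 0.4403 + 1.0811 = 7.368
df = (3−1)(3−1) = 4. Since 7.368 < 13.277, fail to reject the null hypothesis of independence at α = 0.01.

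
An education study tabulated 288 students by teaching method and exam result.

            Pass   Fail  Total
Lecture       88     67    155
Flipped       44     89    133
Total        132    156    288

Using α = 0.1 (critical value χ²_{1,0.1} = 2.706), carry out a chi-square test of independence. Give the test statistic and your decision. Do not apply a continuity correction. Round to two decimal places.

Grand total N = 288.
Expected counts (row total × column total / N):
  Lecture, Pass: 155×132/288 = 71.042
  Lecture, Fail: 155×156/288 = 83.958
  Flipped, Pass: 133×132/288 = 60.958
  Flipped, Fail: 133×156/288 = 72.042
Contributions (O − E)²/E:
  (88 − 71.042)²/71.042 = 4.0479
  (67 − 83.958)²/83.958 = 3.4252
  (44 − 60.958)²/60.958 = 4.7176
  (89 − 72.042)²/72.042 = 3.9918
χ² = 4.0479 + 3.4252 + 4.7176 + 3.9918 = 16.18
df = (2−1)(2−1) = 1. Since 16.18 > 2.706, reject the null hypothesis of independence at α = 0.1.

16.18; reject H₀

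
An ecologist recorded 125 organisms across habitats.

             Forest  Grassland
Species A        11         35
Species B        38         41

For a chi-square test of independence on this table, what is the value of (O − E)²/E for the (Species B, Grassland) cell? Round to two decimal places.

1.03

Row total (Species B) = 79; column total (Grassland) = 76; N = 125.
Expected count E = 79 × 76 / 125 = 48.032.
Contribution = (O − E)²/E = (41 − 48.032)² / 48.032 = 1.03.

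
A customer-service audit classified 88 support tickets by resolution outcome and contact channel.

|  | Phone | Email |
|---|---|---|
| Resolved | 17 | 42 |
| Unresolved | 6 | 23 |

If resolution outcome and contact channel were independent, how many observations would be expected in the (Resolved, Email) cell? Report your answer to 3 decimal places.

Row total (Resolved) = 59; column total (Email) = 65; grand total N = 88.
Expected count = (row total × column total) / N = 59 × 65 / 88 = 43.580.

43.580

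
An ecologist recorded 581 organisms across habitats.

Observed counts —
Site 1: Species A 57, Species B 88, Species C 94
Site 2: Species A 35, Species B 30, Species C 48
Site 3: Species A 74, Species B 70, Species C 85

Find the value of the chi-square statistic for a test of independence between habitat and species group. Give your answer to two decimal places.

Row totals: 239, 113, 229. Column totals: 166, 188, 227. Grand total N = 581.
Expected counts (row total × column total / N):
  Site 1, Species A: 239×166/581 = 68.286
  Site 1, Species B: 239×188/581 = 77.336
  Site 1, Species C: 239×227/581 = 93.379
  Site 2, Species A: 113×166/581 = 32.286
  Site 2, Species B: 113×188/581 = 36.565
  Site 2, Species C: 113×227/581 = 44.150
  Site 3, Species A: 229×166/581 = 65.429
  Site 3, Species B: 229×188/581 = 74.100
  Site 3, Species C: 229×227/581 = 89.472
Contributions (O − E)²/E:
  (57 − 68.286)²/68.286 = 1.8653
  (88 − 77.336)²/77.336 = 1.4705
  (94 − 93.379)²/93.379 = 0.0041
  (35 − 32.286)²/32.286 = 0.2281
  (30 − 36.565)²/36.565 = 1.1787
  (48 − 44.150)²/44.150 = 0.3357
  (74 − 65.429)²/65.429 = 1.1228
  (70 − 74.100)²/74.100 = 0.2269
  (85 − 89.472)²/89.472 = 0.2235
χ² = 1.8653 + 1.4705 + 0.0041 + 0.2281 + 1.1787 + 0.3357 + 1.1228 + 0.2269 + 0.2235 = 6.66

6.66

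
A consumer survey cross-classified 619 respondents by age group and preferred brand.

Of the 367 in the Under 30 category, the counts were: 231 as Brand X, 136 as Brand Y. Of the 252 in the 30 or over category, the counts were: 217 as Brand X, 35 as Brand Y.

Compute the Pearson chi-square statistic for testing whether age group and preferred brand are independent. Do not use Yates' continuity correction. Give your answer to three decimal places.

40.112

Row totals: 367, 252. Column totals: 448, 171. Grand total N = 619.
Expected counts (row total × column total / N):
  Under 30, Brand X: 367×448/619 = 265.6155
  Under 30, Brand Y: 367×171/619 = 101.3845
  30 or over, Brand X: 252×448/619 = 182.3845
  30 or over, Brand Y: 252×171/619 = 69.6155
Contributions (O − E)²/E:
  (231 − 265.6155)²/265.6155 = 4.5112
  (136 − 101.3845)²/101.3845 = 11.8187
  (217 − 182.3845)²/182.3845 = 6.5698
  (35 − 69.6155)²/69.6155 = 17.2122
χ² = 4.5112 + 11.8187 + 6.5698 + 17.2122 = 40.112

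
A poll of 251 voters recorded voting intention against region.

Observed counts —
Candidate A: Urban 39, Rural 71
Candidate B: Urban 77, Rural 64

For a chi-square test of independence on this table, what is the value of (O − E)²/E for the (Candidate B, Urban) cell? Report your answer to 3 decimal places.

2.150

Row total (Candidate B) = 141; column total (Urban) = 116; N = 251.
Expected count E = 141 × 116 / 251 = 65.1633.
Contribution = (O − E)²/E = (77 − 65.1633)² / 65.1633 = 2.150.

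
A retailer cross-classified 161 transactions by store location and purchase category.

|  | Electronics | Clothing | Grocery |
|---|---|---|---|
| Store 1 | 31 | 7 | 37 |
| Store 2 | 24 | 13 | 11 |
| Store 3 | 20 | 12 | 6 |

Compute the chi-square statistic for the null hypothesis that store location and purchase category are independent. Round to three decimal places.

19.692

Row totals: 75, 48, 38. Column totals: 75, 32, 54. Grand total N = 161.
Expected counts (row total × column total / N):
  Store 1, Electronics: 75×75/161 = 34.9379
  Store 1, Clothing: 75×32/161 = 14.9068
  Store 1, Grocery: 75×54/161 = 25.1553
  Store 2, Electronics: 48×75/161 = 22.3602
  Store 2, Clothing: 48×32/161 = 9.5404
  Store 2, Grocery: 48×54/161 = 16.0994
  Store 3, Electronics: 38×75/161 = 17.7019
  Store 3, Clothing: 38×32/161 = 7.5528
  Store 3, Grocery: 38×54/161 = 12.7453
Contributions (O − E)²/E:
  (31 − 34.9379)²/34.9379 = 0.4438
  (7 − 14.9068)²/14.9068 = 4.1939
  (37 − 25.1553)²/25.1553 = 5.5772
  (24 − 22.3602)²/22.3602 = 0.1203
  (13 − 9.5404)²/9.5404 = 1.2545
  (11 − 16.0994)²/16.0994 = 1.6152
  (20 − 17.7019)²/17.7019 = 0.2983
  (12 − 7.5528)²/7.5528 = 2.6186
  (6 − 12.7453)²/12.7453 = 3.5699
χ² = 0.4438 + 4.1939 + 5.5772 + 0.1203 + 1.2545 + 1.6152 + 0.2983 + 2.6186 + 3.5699 = 19.692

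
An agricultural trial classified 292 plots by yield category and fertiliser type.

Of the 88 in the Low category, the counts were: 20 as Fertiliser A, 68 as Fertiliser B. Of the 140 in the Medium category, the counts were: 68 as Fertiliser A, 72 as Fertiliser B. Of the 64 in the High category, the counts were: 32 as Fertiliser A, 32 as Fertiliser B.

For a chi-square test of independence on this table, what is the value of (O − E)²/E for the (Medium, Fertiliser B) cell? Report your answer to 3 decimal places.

Row total (Medium) = 140; column total (Fertiliser B) = 172; N = 292.
Expected count E = 140 × 172 / 292 = 82.4658.
Contribution = (O − E)²/E = (72 − 82.4658)² / 82.4658 = 1.328.

1.328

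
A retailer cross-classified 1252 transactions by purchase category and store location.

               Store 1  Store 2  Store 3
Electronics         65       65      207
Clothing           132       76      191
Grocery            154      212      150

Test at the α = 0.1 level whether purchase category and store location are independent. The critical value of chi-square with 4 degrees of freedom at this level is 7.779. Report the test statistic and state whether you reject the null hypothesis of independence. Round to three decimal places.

116.164; reject H₀

Row totals: 337, 399, 516. Column totals: 351, 353, 548. Grand total N = 1252.
Expected counts (row total × column total / N):
  Electronics, Store 1: 337×351/1252 = 94.4784
  Electronics, Store 2: 337×353/1252 = 95.0168
  Electronics, Store 3: 337×548/1252 = 147.5048
  Clothing, Store 1: 399×351/1252 = 111.8602
  Clothing, Store 2: 399×353/1252 = 112.4976
  Clothing, Store 3: 399×548/1252 = 174.6422
  Grocery, Store 1: 516×351/1252 = 144.6613
  Grocery, Store 2: 516×353/1252 = 145.4856
  Grocery, Store 3: 516×548/1252 = 225.8530
Contributions (O − E)²/E:
  (65 − 94.4784)²/94.4784 = 9.1976
  (65 − 95.0168)²/95.0168 = 9.4826
  (207 − 147.5048)²/147.5048 = 23.9970
  (132 − 111.8602)²/111.8602 = 3.6261
  (76 − 112.4976)²/112.4976 = 11.8409
  (191 − 174.6422)²/174.6422 = 1.5321
  (154 − 144.6613)²/144.6613 = 0.6029
  (212 − 145.4856)²/145.4856 = 30.4096
  (150 − 225.8530)²/225.8530 = 25.4753
χ² = 9.1976 + 9.4826 + 23.9970 + 3.6261 + 11.8409 + 1.5321 + 0.6029 + 30.4096 + 25.4753 = 116.164
df = (3−1)(3−1) = 4. Since 116.164 > 7.779, reject the null hypothesis of independence at α = 0.1.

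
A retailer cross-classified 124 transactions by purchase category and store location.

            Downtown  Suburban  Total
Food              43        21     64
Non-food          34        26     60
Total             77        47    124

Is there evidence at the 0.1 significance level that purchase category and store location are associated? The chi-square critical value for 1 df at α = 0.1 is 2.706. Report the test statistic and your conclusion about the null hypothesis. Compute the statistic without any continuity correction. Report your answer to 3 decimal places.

1.456; fail to reject H₀

Grand total N = 124.
Expected counts (row total × column total / N):
  Food, Downtown: 64×77/124 = 39.7419
  Food, Suburban: 64×47/124 = 24.2581
  Non-food, Downtown: 60×77/124 = 37.2581
  Non-food, Suburban: 60×47/124 = 22.7419
Contributions (O − E)²/E:
  (43 − 39.7419)²/39.7419 = 0.2671
  (21 − 24.2581)²/24.2581 = 0.4376
  (34 − 37.2581)²/37.2581 = 0.2849
  (26 − 22.7419)²/22.7419 = 0.4668
χ² = 0.2671 + 0.4376 + 0.2849 + 0.4668 = 1.456
df = (2−1)(2−1) = 1. Since 1.456 < 2.706, fail to reject the null hypothesis of independence at α = 0.1.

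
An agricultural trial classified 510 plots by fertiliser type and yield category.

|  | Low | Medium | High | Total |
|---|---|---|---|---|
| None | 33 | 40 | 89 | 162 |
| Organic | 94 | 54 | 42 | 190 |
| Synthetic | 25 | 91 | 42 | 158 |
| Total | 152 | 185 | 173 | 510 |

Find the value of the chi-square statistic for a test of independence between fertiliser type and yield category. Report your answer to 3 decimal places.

100.310

Grand total N = 510.
Expected counts (row total × column total / N):
  None, Low: 162×152/510 = 48.28235
  None, Medium: 162×185/510 = 58.76471
  None, High: 162×173/510 = 54.95294
  Organic, Low: 190×152/510 = 56.62745
  Organic, Medium: 190×185/510 = 68.92157
  Organic, High: 190×173/510 = 64.45098
  Synthetic, Low: 158×152/510 = 47.09020
  Synthetic, Medium: 158×185/510 = 57.31373
  Synthetic, High: 158×173/510 = 53.59608
Contributions (O − E)²/E:
  (33 − 48.28235)²/48.28235 = 4.8372
  (40 − 58.76471)²/58.76471 = 5.9919
  (89 − 54.95294)²/54.95294 = 21.0945
  (94 − 56.62745)²/56.62745 = 24.6648
  (54 − 68.92157)²/68.92157 = 3.2305
  (42 − 64.45098)²/64.45098 = 7.8206
  (25 − 47.09020)²/47.09020 = 10.3626
  (91 − 57.31373)²/57.31373 = 19.7992
  (42 − 53.59608)²/53.59608 = 2.5089
χ² = 4.8372 + 5.9919 + 21.0945 + 24.6648 + 3.2305 + 7.8206 + 10.3626 + 19.7992 + 2.5089 = 100.310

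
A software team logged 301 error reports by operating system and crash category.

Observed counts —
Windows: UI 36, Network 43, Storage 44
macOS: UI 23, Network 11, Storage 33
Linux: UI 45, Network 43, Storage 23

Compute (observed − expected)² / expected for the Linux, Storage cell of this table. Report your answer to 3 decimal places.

5.222

Row total (Linux) = 111; column total (Storage) = 100; N = 301.
Expected count E = 111 × 100 / 301 = 36.8771.
Contribution = (O − E)²/E = (23 − 36.8771)² / 36.8771 = 5.222.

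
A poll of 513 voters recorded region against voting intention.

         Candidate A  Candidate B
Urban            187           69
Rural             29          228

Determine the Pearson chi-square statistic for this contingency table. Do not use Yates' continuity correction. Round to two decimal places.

200.69

Row totals: 256, 257. Column totals: 216, 297. Grand total N = 513.
Expected counts (row total × column total / N):
  Urban, Candidate A: 256×216/513 = 107.7895
  Urban, Candidate B: 256×297/513 = 148.2105
  Rural, Candidate A: 257×216/513 = 108.2105
  Rural, Candidate B: 257×297/513 = 148.7895
Contributions (O − E)²/E:
  (187 − 107.7895)²/107.7895 = 58.2089
  (69 − 148.2105)²/148.2105 = 42.3337
  (29 − 108.2105)²/108.2105 = 57.9824
  (228 − 148.7895)²/148.7895 = 42.1690
χ² = 58.2089 + 42.3337 + 57.9824 + 42.1690 = 200.69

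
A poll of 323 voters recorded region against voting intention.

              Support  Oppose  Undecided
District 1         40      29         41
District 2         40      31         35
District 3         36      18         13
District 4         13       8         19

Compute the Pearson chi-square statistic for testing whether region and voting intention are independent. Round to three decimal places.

11.965

Row totals: 110, 106, 67, 40. Column totals: 129, 86, 108. Grand total N = 323.
Expected counts (row total × column total / N):
  District 1, Support: 110×129/323 = 43.931889
  District 1, Oppose: 110×86/323 = 29.287926
  District 1, Undecided: 110×108/323 = 36.780186
  District 2, Support: 106×129/323 = 42.334365
  District 2, Oppose: 106×86/323 = 28.222910
  District 2, Undecided: 106×108/323 = 35.442724
  District 3, Support: 67×129/323 = 26.758514
  District 3, Oppose: 67×86/323 = 17.839009
  District 3, Undecided: 67×108/323 = 22.402477
  District 4, Support: 40×129/323 = 15.975232
  District 4, Oppose: 40×86/323 = 10.650155
  District 4, Undecided: 40×108/323 = 13.374613
Contributions (O − E)²/E:
  (40 − 43.931889)²/43.931889 = 0.3519
  (29 − 29.287926)²/29.287926 = 0.0028
  (41 − 36.780186)²/36.780186 = 0.4841
  (40 − 42.334365)²/42.334365 = 0.1287
  (31 − 28.222910)²/28.222910 = 0.2733
  (35 − 35.442724)²/35.442724 = 0.0055
  (36 − 26.758514)²/26.758514 = 3.1917
  (18 − 17.839009)²/17.839009 = 0.0015
  (13 − 22.402477)²/22.402477 = 3.9463
  (13 − 15.975232)²/15.975232 = 0.5541
  (8 − 10.650155)²/10.650155 = 0.6595
  (19 − 13.374613)²/13.374613 = 2.3660
χ² = 0.3519 + 0.0028 + 0.4841 + 0.1287 + 0.2733 + 0.0055 + 3.1917 + 0.0015 + 3.9463 + 0.5541 + 0.6595 + 2.3660 = 11.965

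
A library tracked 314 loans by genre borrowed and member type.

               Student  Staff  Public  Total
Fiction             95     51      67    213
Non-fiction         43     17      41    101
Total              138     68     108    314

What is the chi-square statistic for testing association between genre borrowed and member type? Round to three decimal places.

Grand total N = 314.
Expected counts (row total × column total / N):
  Fiction, Student: 213×138/314 = 93.6115
  Fiction, Staff: 213×68/314 = 46.1274
  Fiction, Public: 213×108/314 = 73.2611
  Non-fiction, Student: 101×138/314 = 44.3885
  Non-fiction, Staff: 101×68/314 = 21.8726
  Non-fiction, Public: 101×108/314 = 34.7389
Contributions (O − E)²/E:
  (95 − 93.6115)²/93.6115 = 0.0206
  (51 − 46.1274)²/46.1274 = 0.5147
  (67 − 73.2611)²/73.2611 = 0.5351
  (43 − 44.3885)²/44.3885 = 0.0434
  (17 − 21.8726)²/21.8726 = 1.0855
  (41 − 34.7389)²/34.7389 = 1.1285
χ² = 0.0206 + 0.5147 + 0.5351 + 0.0434 + 1.0855 + 1.1285 = 3.328

3.328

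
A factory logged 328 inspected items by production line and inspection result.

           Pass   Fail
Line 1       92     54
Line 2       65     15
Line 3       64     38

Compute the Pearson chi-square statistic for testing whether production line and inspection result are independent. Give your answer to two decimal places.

Row totals: 146, 80, 102. Column totals: 221, 107. Grand total N = 328.
Expected counts (row total × column total / N):
  Line 1, Pass: 146×221/328 = 98.372
  Line 1, Fail: 146×107/328 = 47.628
  Line 2, Pass: 80×221/328 = 53.902
  Line 2, Fail: 80×107/328 = 26.098
  Line 3, Pass: 102×221/328 = 68.726
  Line 3, Fail: 102×107/328 = 33.274
Contributions (O − E)²/E:
  (92 − 98.372)²/98.372 = 0.4127
  (54 − 47.628)²/47.628 = 0.8525
  (65 − 53.902)²/53.902 = 2.2850
  (15 − 26.098)²/26.098 = 4.7194
  (64 − 68.726)²/68.726 = 0.3250
  (38 − 33.274)²/33.274 = 0.6712
χ² = 0.4127 + 0.8525 + 2.2850 + 4.7194 + 0.3250 + 0.6712 = 9.27

9.27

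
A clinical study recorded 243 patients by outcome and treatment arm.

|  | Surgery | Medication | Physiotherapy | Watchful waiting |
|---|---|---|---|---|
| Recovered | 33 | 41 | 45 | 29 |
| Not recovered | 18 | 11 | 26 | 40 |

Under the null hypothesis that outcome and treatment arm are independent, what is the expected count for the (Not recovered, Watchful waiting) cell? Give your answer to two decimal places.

26.98

Row total (Not recovered) = 95; column total (Watchful waiting) = 69; grand total N = 243.
Expected count = (row total × column total) / N = 95 × 69 / 243 = 26.98.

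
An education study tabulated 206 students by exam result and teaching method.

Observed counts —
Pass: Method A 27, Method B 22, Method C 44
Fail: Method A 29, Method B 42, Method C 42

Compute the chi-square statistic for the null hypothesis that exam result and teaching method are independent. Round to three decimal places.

4.468

Row totals: 93, 113. Column totals: 56, 64, 86. Grand total N = 206.
Expected counts (row total × column total / N):
  Pass, Method A: 93×56/206 = 25.2816
  Pass, Method B: 93×64/206 = 28.8932
  Pass, Method C: 93×86/206 = 38.8252
  Fail, Method A: 113×56/206 = 30.7184
  Fail, Method B: 113×64/206 = 35.1068
  Fail, Method C: 113×86/206 = 47.1748
Contributions (O − E)²/E:
  (27 − 25.2816)²/25.2816 = 0.1168
  (22 − 28.8932)²/28.8932 = 1.6445
  (44 − 38.8252)²/38.8252 = 0.6897
  (29 − 30.7184)²/30.7184 = 0.0961
  (42 − 35.1068)²/35.1068 = 1.3535
  (42 − 47.1748)²/47.1748 = 0.5676
χ² = 0.1168 + 1.6445 + 0.6897 + 0.0961 + 1.3535 + 0.5676 = 4.468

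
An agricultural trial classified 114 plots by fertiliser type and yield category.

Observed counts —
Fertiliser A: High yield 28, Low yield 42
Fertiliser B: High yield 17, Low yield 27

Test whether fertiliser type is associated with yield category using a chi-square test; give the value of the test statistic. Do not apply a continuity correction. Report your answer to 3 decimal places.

0.021

Row totals: 70, 44. Column totals: 45, 69. Grand total N = 114.
Expected counts (row total × column total / N):
  Fertiliser A, High yield: 70×45/114 = 27.6316
  Fertiliser A, Low yield: 70×69/114 = 42.3684
  Fertiliser B, High yield: 44×45/114 = 17.3684
  Fertiliser B, Low yield: 44×69/114 = 26.6316
Contributions (O − E)²/E:
  (28 − 27.6316)²/27.6316 = 0.0049
  (42 − 42.3684)²/42.3684 = 0.0032
  (17 − 17.3684)²/17.3684 = 0.0078
  (27 − 26.6316)²/26.6316 = 0.0051
χ² = 0.0049 + 0.0032 + 0.0078 + 0.0051 = 0.021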